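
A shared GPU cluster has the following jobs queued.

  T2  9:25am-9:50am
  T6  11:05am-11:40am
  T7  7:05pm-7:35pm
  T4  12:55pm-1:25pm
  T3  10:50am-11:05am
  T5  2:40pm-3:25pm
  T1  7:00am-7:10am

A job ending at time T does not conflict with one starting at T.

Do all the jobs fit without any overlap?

Yes

Check each pair: they overlap iff neither finishes before the other starts.
Sorted by start: T1, T2, T3, T6, T4, T5, T7.
T2 starts after T1 ends, so T1 has no further overlaps.
T3 starts after T2 ends, so T2 has no further overlaps.
T6 starts exactly when T3 ends (back-to-back, no overlap), so T3 has no further overlaps.
T4 starts after T6 ends, so T6 has no further overlaps.
T5 starts after T4 ends, so T4 has no further overlaps.
T7 starts after T5 ends.
Every pair is clear; the schedule has no overlaps.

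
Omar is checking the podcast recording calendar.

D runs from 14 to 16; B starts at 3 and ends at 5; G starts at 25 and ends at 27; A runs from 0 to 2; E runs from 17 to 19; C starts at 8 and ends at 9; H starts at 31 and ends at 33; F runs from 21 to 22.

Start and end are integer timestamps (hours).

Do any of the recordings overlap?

Sorted by start: A, B, C, D, E, F, G, H.
B starts after A ends, so A has no further overlaps.
C starts after B ends, so B has no further overlaps.
D starts after C ends, so C has no further overlaps.
E starts after D ends, so D has no further overlaps.
F starts after E ends, so E has no further overlaps.
G starts after F ends, so F has no further overlaps.
H starts after G ends.
Every pair is clear; the schedule has no overlaps.

No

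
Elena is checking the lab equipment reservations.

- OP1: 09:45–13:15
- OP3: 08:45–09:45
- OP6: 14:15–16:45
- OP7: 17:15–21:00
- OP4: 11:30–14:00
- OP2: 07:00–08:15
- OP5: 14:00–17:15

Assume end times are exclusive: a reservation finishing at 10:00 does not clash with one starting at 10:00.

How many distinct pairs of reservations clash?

Two intervals overlap when each starts before the other ends.
Sorted by start: OP2, OP3, OP1, OP4, OP5, OP6, OP7.
OP3 starts after OP2 ends — done with OP2.
OP1 starts exactly when OP3 ends (back-to-back, no overlap) — done with OP3.
OP4 starts before OP1 ends → OP1 and OP4 overlap.
OP5 starts after OP1 ends — done with OP1.
OP5 starts exactly when OP4 ends (back-to-back, no overlap) — done with OP4.
OP6 starts before OP5 ends → OP5 and OP6 overlap.
OP7 starts exactly when OP5 ends (back-to-back, no overlap).
OP7 starts after OP6 ends.
Overlapping pairs: OP1 & OP4, OP5 & OP6 — 2 in total.

2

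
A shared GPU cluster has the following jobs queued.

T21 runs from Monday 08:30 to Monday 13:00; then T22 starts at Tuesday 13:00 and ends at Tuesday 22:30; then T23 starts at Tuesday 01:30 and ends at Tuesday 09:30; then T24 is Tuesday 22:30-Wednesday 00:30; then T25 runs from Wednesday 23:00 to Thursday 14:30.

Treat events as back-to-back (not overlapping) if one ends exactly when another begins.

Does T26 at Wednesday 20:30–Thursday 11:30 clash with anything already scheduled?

Yes — it overlaps T25

T21: ends Monday 13:00 at or before T26 starts Wednesday 20:30 → clear.
T23: ends Tuesday 09:30 at or before T26 starts Wednesday 20:30 → clear.
T22: ends Tuesday 22:30 at or before T26 starts Wednesday 20:30 → clear.
T24: ends Wednesday 00:30 at or before T26 starts Wednesday 20:30 → clear.
T25: starts Wednesday 23:00 before T26 ends Thursday 11:30, and ends Thursday 14:30 after T26 starts Wednesday 20:30 → overlap.
T26 overlaps T25.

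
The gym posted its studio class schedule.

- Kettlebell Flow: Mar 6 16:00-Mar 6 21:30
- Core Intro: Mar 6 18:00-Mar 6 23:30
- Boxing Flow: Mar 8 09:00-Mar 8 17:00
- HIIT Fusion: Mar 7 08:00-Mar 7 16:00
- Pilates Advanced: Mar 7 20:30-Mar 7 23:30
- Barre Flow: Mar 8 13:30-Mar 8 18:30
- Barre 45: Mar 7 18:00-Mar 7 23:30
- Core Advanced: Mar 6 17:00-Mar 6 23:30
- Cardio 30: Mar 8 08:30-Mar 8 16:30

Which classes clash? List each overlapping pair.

Barre 45 & Pilates Advanced, Barre Flow & Boxing Flow, Barre Flow & Cardio 30, Boxing Flow & Cardio 30, Core Advanced & Core Intro, Core Advanced & Kettlebell Flow, Core Intro & Kettlebell Flow

Two intervals overlap when each starts before the other ends.
Sorted by start: Kettlebell Flow, Core Advanced, Core Intro, HIIT Fusion, Barre 45, Pilates Advanced, Cardio 30, Boxing Flow, Barre Flow.
Core Advanced starts before Kettlebell Flow ends → Kettlebell Flow and Core Advanced overlap.
Core Intro starts before Kettlebell Flow ends → Kettlebell Flow and Core Intro overlap.
HIIT Fusion starts after Kettlebell Flow ends; Kettlebell Flow is clear from here.
Core Intro starts before Core Advanced ends → Core Advanced and Core Intro overlap.
HIIT Fusion starts after Core Advanced ends; Core Advanced is clear from here.
HIIT Fusion starts after Core Intro ends; Core Intro is clear from here.
Barre 45 starts after HIIT Fusion ends; HIIT Fusion is clear from here.
Pilates Advanced starts before Barre 45 ends → Barre 45 and Pilates Advanced overlap.
Cardio 30 starts after Barre 45 ends; Barre 45 is clear from here.
Cardio 30 starts after Pilates Advanced ends; Pilates Advanced is clear from here.
Boxing Flow starts before Cardio 30 ends → Cardio 30 and Boxing Flow overlap.
Barre Flow starts before Cardio 30 ends → Cardio 30 and Barre Flow overlap.
Barre Flow starts before Boxing Flow ends → Boxing Flow and Barre Flow overlap.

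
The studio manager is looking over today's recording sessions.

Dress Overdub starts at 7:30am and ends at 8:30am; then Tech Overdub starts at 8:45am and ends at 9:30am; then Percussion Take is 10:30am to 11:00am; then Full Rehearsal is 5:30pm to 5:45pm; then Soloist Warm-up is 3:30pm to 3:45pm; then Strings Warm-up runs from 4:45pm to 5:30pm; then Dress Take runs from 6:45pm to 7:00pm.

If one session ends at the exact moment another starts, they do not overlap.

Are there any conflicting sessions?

Two intervals overlap when each starts before the other ends.
Sorted by start: Dress Overdub, Tech Overdub, Percussion Take, Soloist Warm-up, Strings Warm-up, Full Rehearsal, Dress Take.
Tech Overdub starts after Dress Overdub ends, so Dress Overdub has no further overlaps.
Percussion Take starts after Tech Overdub ends, so Tech Overdub has no further overlaps.
Soloist Warm-up starts after Percussion Take ends, so Percussion Take has no further overlaps.
Strings Warm-up starts after Soloist Warm-up ends, so Soloist Warm-up has no further overlaps.
Full Rehearsal starts exactly when Strings Warm-up ends (back-to-back, no overlap), so Strings Warm-up has no further overlaps.
Dress Take starts after Full Rehearsal ends.
Every pair is clear; the schedule has no overlaps.

No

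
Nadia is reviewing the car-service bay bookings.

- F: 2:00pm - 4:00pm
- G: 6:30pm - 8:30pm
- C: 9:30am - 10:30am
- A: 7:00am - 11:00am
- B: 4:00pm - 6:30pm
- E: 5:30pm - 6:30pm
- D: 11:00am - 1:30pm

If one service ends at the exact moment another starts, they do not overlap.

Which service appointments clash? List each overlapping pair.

A & C, B & E

Two intervals overlap when each starts before the other ends.
Sorted by start: A, C, D, F, B, E, G.
C starts before A ends → A and C overlap.
D starts exactly when A ends (back-to-back, no overlap) — done with A.
D starts after C ends — done with C.
F starts after D ends — done with D.
B starts exactly when F ends (back-to-back, no overlap) — done with F.
E starts before B ends → B and E overlap.
G starts exactly when B ends (back-to-back, no overlap).
G starts exactly when E ends (back-to-back, no overlap).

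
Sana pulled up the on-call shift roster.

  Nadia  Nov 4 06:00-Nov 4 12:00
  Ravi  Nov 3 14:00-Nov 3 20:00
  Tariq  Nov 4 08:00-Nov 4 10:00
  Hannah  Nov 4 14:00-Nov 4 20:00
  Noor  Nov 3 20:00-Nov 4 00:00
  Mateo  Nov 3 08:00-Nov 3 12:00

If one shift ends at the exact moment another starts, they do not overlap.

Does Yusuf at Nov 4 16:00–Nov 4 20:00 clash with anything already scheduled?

Mateo: ends Nov 3 12:00 at or before Yusuf starts Nov 4 16:00 → clear.
Ravi: ends Nov 3 20:00 at or before Yusuf starts Nov 4 16:00 → clear.
Noor: ends Nov 4 00:00 at or before Yusuf starts Nov 4 16:00 → clear.
Nadia: ends Nov 4 12:00 at or before Yusuf starts Nov 4 16:00 → clear.
Tariq: ends Nov 4 10:00 at or before Yusuf starts Nov 4 16:00 → clear.
Hannah: starts Nov 4 14:00 before Yusuf ends Nov 4 20:00, and ends Nov 4 20:00 after Yusuf starts Nov 4 16:00 → overlap.
Yusuf overlaps Hannah.

Yes — it overlaps Hannah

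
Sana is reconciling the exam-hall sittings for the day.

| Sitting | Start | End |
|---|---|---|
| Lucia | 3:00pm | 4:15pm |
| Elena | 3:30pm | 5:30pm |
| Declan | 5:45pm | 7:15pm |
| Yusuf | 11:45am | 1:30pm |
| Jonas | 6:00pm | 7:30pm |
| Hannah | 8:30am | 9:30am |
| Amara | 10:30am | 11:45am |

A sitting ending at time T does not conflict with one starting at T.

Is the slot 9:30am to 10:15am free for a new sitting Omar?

Yes — the slot is free

Hannah: ends 9:30am at or before Omar starts 9:30am → clear.
Amara: starts 10:30am at or after Omar ends 10:15am → clear.
Yusuf: starts 11:45am at or after Omar ends 10:15am → clear.
Lucia: starts 3:00pm at or after Omar ends 10:15am → clear.
Elena: starts 3:30pm at or after Omar ends 10:15am → clear.
Declan: starts 5:45pm at or after Omar ends 10:15am → clear.
Jonas: starts 6:00pm at or after Omar ends 10:15am → clear.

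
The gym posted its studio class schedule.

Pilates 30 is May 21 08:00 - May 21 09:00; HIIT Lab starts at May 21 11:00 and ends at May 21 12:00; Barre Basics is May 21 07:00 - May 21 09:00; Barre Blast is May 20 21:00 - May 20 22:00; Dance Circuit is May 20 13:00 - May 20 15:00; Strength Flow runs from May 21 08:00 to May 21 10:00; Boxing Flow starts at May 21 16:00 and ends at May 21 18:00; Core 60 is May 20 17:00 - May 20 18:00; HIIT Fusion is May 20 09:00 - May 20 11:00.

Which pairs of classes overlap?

Barre Basics & Pilates 30, Barre Basics & Strength Flow, Pilates 30 & Strength Flow

Sorted by start: HIIT Fusion, Dance Circuit, Core 60, Barre Blast, Barre Basics, Strength Flow, Pilates 30, HIIT Lab, Boxing Flow.
Dance Circuit starts after HIIT Fusion ends; HIIT Fusion is clear from here.
Core 60 starts after Dance Circuit ends; Dance Circuit is clear from here.
Barre Blast starts after Core 60 ends; Core 60 is clear from here.
Barre Basics starts after Barre Blast ends; Barre Blast is clear from here.
Strength Flow starts before Barre Basics ends → Barre Basics and Strength Flow overlap.
Pilates 30 starts before Barre Basics ends → Barre Basics and Pilates 30 overlap.
HIIT Lab starts after Barre Basics ends; Barre Basics is clear from here.
Pilates 30 starts before Strength Flow ends → Strength Flow and Pilates 30 overlap.
HIIT Lab starts after Strength Flow ends; Strength Flow is clear from here.
HIIT Lab starts after Pilates 30 ends; Pilates 30 is clear from here.
Boxing Flow starts after HIIT Lab ends.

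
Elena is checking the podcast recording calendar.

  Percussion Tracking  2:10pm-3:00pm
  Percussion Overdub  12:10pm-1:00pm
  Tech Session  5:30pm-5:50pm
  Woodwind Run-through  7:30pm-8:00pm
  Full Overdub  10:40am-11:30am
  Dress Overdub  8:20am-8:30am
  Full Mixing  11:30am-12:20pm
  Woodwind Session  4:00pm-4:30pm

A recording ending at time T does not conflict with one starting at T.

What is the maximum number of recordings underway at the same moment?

Sweep the timeline, counting +1 at each start and −1 at each end (ends before starts at a tie):
8:20am start Dress Overdub → 1
8:30am end Dress Overdub → 0
10:40am start Full Overdub → 1
11:30am end Full Overdub → 0
11:30am start Full Mixing → 1
12:10pm start Percussion Overdub → 2
12:20pm end Full Mixing → 1
1:00pm end Percussion Overdub → 0
2:10pm start Percussion Tracking → 1
3:00pm end Percussion Tracking → 0
4:00pm start Woodwind Session → 1
4:30pm end Woodwind Session → 0
5:30pm start Tech Session → 1
5:50pm end Tech Session → 0
7:30pm start Woodwind Run-through → 1
8:00pm end Woodwind Run-through → 0
Peak is 2, at 12:10pm (Full Mixing, Percussion Overdub).

2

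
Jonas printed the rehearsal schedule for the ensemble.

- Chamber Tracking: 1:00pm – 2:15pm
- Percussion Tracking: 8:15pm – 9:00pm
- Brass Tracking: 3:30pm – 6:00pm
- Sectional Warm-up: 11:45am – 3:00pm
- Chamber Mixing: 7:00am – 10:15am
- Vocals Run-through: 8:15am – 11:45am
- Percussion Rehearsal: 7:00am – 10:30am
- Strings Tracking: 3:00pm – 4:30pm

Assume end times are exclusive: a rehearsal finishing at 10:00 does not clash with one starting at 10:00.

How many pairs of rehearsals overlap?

Two intervals overlap when each starts before the other ends.
Sorted by start: Percussion Rehearsal, Chamber Mixing, Vocals Run-through, Sectional Warm-up, Chamber Tracking, Strings Tracking, Brass Tracking, Percussion Tracking.
Chamber Mixing starts before Percussion Rehearsal ends → Percussion Rehearsal and Chamber Mixing overlap.
Vocals Run-through starts before Percussion Rehearsal ends → Percussion Rehearsal and Vocals Run-through overlap.
Sectional Warm-up starts after Percussion Rehearsal ends; Percussion Rehearsal is clear from here.
Vocals Run-through starts before Chamber Mixing ends → Chamber Mixing and Vocals Run-through overlap.
Sectional Warm-up starts after Chamber Mixing ends; Chamber Mixing is clear from here.
Sectional Warm-up starts exactly when Vocals Run-through ends (back-to-back, no overlap); Vocals Run-through is clear from here.
Chamber Tracking starts before Sectional Warm-up ends → Sectional Warm-up and Chamber Tracking overlap.
Strings Tracking starts exactly when Sectional Warm-up ends (back-to-back, no overlap); Sectional Warm-up is clear from here.
Strings Tracking starts after Chamber Tracking ends; Chamber Tracking is clear from here.
Brass Tracking starts before Strings Tracking ends → Strings Tracking and Brass Tracking overlap.
Percussion Tracking starts after Strings Tracking ends.
Percussion Tracking starts after Brass Tracking ends.
Overlapping pairs: Brass Tracking & Strings Tracking, Chamber Mixing & Percussion Rehearsal, Chamber Mixing & Vocals Run-through, Chamber Tracking & Sectional Warm-up, Percussion Rehearsal & Vocals Run-through — 5 in total.

5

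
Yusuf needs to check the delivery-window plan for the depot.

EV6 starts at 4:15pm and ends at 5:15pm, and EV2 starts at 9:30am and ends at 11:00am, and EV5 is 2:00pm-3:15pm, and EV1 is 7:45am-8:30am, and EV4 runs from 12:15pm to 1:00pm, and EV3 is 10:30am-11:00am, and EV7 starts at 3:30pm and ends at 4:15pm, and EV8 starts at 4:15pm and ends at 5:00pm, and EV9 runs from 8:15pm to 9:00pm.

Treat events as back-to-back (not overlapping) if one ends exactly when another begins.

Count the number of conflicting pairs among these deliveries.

Sorted by start: EV1, EV2, EV3, EV4, EV5, EV7, EV6, EV8, EV9.
EV2 starts after EV1 ends; EV1 is clear from here.
EV3 starts before EV2 ends → EV2 and EV3 overlap.
EV4 starts after EV2 ends; EV2 is clear from here.
EV4 starts after EV3 ends; EV3 is clear from here.
EV5 starts after EV4 ends; EV4 is clear from here.
EV7 starts after EV5 ends; EV5 is clear from here.
EV6 starts exactly when EV7 ends (back-to-back, no overlap); EV7 is clear from here.
EV8 starts before EV6 ends → EV6 and EV8 overlap.
EV9 starts after EV6 ends.
EV9 starts after EV8 ends.
Overlapping pairs: EV2 & EV3, EV6 & EV8 — 2 in total.

2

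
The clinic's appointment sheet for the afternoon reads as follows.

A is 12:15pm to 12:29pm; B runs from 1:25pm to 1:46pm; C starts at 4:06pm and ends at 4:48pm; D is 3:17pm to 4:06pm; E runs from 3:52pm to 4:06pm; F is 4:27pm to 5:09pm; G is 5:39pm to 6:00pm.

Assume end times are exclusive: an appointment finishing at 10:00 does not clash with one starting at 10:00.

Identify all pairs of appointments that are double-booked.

C & F, D & E

Check each pair: they overlap iff neither finishes before the other starts.
Sorted by start: A, B, D, E, C, F, G.
B starts after A ends, so A has no further overlaps.
D starts after B ends, so B has no further overlaps.
E starts before D ends → D and E overlap.
C starts exactly when D ends (back-to-back, no overlap), so D has no further overlaps.
C starts exactly when E ends (back-to-back, no overlap), so E has no further overlaps.
F starts before C ends → C and F overlap.
G starts after C ends.
G starts after F ends.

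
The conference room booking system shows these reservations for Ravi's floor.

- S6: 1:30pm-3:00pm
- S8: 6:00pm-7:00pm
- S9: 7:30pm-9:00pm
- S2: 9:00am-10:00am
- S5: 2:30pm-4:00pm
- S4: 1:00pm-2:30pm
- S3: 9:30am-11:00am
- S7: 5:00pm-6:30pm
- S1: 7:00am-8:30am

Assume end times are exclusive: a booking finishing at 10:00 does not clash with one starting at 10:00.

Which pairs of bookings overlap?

S2 & S3, S4 & S6, S5 & S6, S7 & S8

Sorted by start: S1, S2, S3, S4, S6, S5, S7, S8, S9.
S2 starts after S1 ends; S1 is clear from here.
S3 starts before S2 ends → S2 and S3 overlap.
S4 starts after S2 ends; S2 is clear from here.
S4 starts after S3 ends; S3 is clear from here.
S6 starts before S4 ends → S4 and S6 overlap.
S5 starts exactly when S4 ends (back-to-back, no overlap); S4 is clear from here.
S5 starts before S6 ends → S6 and S5 overlap.
S7 starts after S6 ends; S6 is clear from here.
S7 starts after S5 ends; S5 is clear from here.
S8 starts before S7 ends → S7 and S8 overlap.
S9 starts after S7 ends.
S9 starts after S8 ends.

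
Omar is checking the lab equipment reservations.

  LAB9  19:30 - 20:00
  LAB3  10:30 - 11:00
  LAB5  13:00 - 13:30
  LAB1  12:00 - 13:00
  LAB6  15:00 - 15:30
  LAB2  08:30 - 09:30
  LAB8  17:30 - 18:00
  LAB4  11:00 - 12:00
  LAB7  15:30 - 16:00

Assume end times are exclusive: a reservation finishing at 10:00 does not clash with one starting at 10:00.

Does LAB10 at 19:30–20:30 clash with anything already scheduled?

Yes — it overlaps LAB9

LAB2: ends 09:30 at or before LAB10 starts 19:30 → clear.
LAB3: ends 11:00 at or before LAB10 starts 19:30 → clear.
LAB4: ends 12:00 at or before LAB10 starts 19:30 → clear.
LAB1: ends 13:00 at or before LAB10 starts 19:30 → clear.
LAB5: ends 13:30 at or before LAB10 starts 19:30 → clear.
LAB6: ends 15:30 at or before LAB10 starts 19:30 → clear.
LAB7: ends 16:00 at or before LAB10 starts 19:30 → clear.
LAB8: ends 18:00 at or before LAB10 starts 19:30 → clear.
LAB9: starts 19:30 before LAB10 ends 20:30, and ends 20:00 after LAB10 starts 19:30 → overlap.
LAB10 overlaps LAB9.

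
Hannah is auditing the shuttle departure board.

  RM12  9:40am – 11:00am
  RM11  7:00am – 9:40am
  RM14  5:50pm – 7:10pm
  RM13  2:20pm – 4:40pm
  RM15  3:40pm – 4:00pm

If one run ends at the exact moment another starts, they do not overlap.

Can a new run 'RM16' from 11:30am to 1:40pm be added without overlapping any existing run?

Yes — the slot is free

RM11: ends 9:40am at or before RM16 starts 11:30am → clear.
RM12: ends 11:00am at or before RM16 starts 11:30am → clear.
RM13: starts 2:20pm at or after RM16 ends 1:40pm → clear.
RM15: starts 3:40pm at or after RM16 ends 1:40pm → clear.
RM14: starts 5:50pm at or after RM16 ends 1:40pm → clear.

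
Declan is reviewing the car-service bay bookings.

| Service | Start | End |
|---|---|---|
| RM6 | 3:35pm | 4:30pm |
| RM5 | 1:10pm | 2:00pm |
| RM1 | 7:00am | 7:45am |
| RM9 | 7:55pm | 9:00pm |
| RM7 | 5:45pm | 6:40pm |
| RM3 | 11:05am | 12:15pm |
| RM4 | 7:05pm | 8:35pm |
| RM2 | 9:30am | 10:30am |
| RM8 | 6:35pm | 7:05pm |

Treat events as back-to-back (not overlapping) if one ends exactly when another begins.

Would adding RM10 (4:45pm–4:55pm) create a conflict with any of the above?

RM1: ends 7:45am at or before RM10 starts 4:45pm → clear.
RM2: ends 10:30am at or before RM10 starts 4:45pm → clear.
RM3: ends 12:15pm at or before RM10 starts 4:45pm → clear.
RM5: ends 2:00pm at or before RM10 starts 4:45pm → clear.
RM6: ends 4:30pm at or before RM10 starts 4:45pm → clear.
RM7: starts 5:45pm at or after RM10 ends 4:55pm → clear.
RM8: starts 6:35pm at or after RM10 ends 4:55pm → clear.
RM4: starts 7:05pm at or after RM10 ends 4:55pm → clear.
RM9: starts 7:55pm at or after RM10 ends 4:55pm → clear.

No — it doesn't clash with anything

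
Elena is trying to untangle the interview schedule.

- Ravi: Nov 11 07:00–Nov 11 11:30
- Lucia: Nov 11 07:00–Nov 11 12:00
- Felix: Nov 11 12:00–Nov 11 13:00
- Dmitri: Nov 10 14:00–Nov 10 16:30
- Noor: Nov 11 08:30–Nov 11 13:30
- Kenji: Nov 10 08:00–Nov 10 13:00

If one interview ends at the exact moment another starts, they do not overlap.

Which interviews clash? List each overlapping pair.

Sorted by start: Kenji, Dmitri, Ravi, Lucia, Noor, Felix.
Dmitri starts after Kenji ends, so nothing later overlaps Kenji either.
Ravi starts after Dmitri ends, so nothing later overlaps Dmitri either.
Lucia starts before Ravi ends → Ravi and Lucia overlap.
Noor starts before Ravi ends → Ravi and Noor overlap.
Felix starts after Ravi ends.
Noor starts before Lucia ends → Lucia and Noor overlap.
Felix starts exactly when Lucia ends (back-to-back, no overlap).
Felix starts before Noor ends → Noor and Felix overlap.

Felix & Noor, Lucia & Noor, Lucia & Ravi, Noor & Ravi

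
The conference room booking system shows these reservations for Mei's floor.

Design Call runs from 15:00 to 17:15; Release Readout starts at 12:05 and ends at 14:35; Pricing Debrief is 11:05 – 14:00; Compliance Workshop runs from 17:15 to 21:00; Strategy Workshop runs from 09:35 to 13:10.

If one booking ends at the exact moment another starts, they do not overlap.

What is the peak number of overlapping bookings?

3

Sweep the timeline, counting +1 at each start and −1 at each end (ends before starts at a tie):
09:35 start Strategy Workshop → 1
11:05 start Pricing Debrief → 2
12:05 start Release Readout → 3
13:10 end Strategy Workshop → 2
14:00 end Pricing Debrief → 1
14:35 end Release Readout → 0
15:00 start Design Call → 1
17:15 end Design Call → 0
17:15 start Compliance Workshop → 1
21:00 end Compliance Workshop → 0
Peak is 3, at 12:05 (Pricing Debrief, Release Readout, Strategy Workshop).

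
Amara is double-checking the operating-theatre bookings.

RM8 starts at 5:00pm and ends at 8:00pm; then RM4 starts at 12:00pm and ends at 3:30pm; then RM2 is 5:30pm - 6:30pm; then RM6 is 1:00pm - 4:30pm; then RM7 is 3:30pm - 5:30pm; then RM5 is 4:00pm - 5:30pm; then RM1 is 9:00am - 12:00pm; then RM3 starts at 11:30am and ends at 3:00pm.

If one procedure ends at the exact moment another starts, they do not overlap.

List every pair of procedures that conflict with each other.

Check each pair: they overlap iff neither finishes before the other starts.
Sorted by start: RM1, RM3, RM4, RM6, RM7, RM5, RM8, RM2.
RM3 starts before RM1 ends → RM1 and RM3 overlap.
RM4 starts exactly when RM1 ends (back-to-back, no overlap), so nothing later overlaps RM1 either.
RM4 starts before RM3 ends → RM3 and RM4 overlap.
RM6 starts before RM3 ends → RM3 and RM6 overlap.
RM7 starts after RM3 ends, so nothing later overlaps RM3 either.
RM6 starts before RM4 ends → RM4 and RM6 overlap.
RM7 starts exactly when RM4 ends (back-to-back, no overlap), so nothing later overlaps RM4 either.
RM7 starts before RM6 ends → RM6 and RM7 overlap.
RM5 starts before RM6 ends → RM6 and RM5 overlap.
RM8 starts after RM6 ends, so nothing later overlaps RM6 either.
RM5 starts before RM7 ends → RM7 and RM5 overlap.
RM8 starts before RM7 ends → RM7 and RM8 overlap.
RM2 starts exactly when RM7 ends (back-to-back, no overlap).
RM8 starts before RM5 ends → RM5 and RM8 overlap.
RM2 starts exactly when RM5 ends (back-to-back, no overlap).
RM2 starts before RM8 ends → RM8 and RM2 overlap.

RM1 & RM3, RM2 & RM8, RM3 & RM4, RM3 & RM6, RM4 & RM6, RM5 & RM6, RM5 & RM7, RM5 & RM8, RM6 & RM7, RM7 & RM8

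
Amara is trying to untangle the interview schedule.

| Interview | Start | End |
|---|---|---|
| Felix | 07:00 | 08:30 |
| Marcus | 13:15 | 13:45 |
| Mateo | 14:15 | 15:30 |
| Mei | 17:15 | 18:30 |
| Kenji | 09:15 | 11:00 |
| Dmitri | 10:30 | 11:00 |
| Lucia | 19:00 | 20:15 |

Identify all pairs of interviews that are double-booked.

Sorted by start: Felix, Kenji, Dmitri, Marcus, Mateo, Mei, Lucia.
Kenji starts after Felix ends; Felix is clear from here.
Dmitri starts before Kenji ends → Kenji and Dmitri overlap.
Marcus starts after Kenji ends; Kenji is clear from here.
Marcus starts after Dmitri ends; Dmitri is clear from here.
Mateo starts after Marcus ends; Marcus is clear from here.
Mei starts after Mateo ends; Mateo is clear from here.
Lucia starts after Mei ends.

Dmitri & Kenji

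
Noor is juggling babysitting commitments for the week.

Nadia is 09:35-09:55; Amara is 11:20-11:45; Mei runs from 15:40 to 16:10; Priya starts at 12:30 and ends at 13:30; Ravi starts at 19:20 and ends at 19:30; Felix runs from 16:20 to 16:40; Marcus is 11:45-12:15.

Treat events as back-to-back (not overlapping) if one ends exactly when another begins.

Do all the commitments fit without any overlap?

Yes

Sorted by start: Nadia, Amara, Marcus, Priya, Mei, Felix, Ravi.
Amara starts after Nadia ends — done with Nadia.
Marcus starts exactly when Amara ends (back-to-back, no overlap) — done with Amara.
Priya starts after Marcus ends — done with Marcus.
Mei starts after Priya ends — done with Priya.
Felix starts after Mei ends — done with Mei.
Ravi starts after Felix ends.
Every pair is clear; the schedule has no overlaps.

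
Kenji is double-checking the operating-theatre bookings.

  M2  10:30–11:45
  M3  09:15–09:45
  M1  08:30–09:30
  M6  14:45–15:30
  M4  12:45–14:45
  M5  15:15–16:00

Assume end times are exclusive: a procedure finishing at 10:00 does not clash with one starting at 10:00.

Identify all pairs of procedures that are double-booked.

M1 & M3, M5 & M6

Sorted by start: M1, M3, M2, M4, M6, M5.
M3 starts before M1 ends → M1 and M3 overlap.
M2 starts after M1 ends; M1 is clear from here.
M2 starts after M3 ends; M3 is clear from here.
M4 starts after M2 ends; M2 is clear from here.
M6 starts exactly when M4 ends (back-to-back, no overlap); M4 is clear from here.
M5 starts before M6 ends → M6 and M5 overlap.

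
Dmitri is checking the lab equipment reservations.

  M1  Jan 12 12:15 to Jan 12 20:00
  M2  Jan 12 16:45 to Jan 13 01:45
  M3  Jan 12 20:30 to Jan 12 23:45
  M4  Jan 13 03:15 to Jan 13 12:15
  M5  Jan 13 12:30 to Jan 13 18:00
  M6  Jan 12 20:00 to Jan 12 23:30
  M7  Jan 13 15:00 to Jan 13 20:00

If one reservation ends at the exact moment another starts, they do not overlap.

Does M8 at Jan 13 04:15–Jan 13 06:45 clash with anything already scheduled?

M1: ends Jan 12 20:00 at or before M8 starts Jan 13 04:15 → clear.
M2: ends Jan 13 01:45 at or before M8 starts Jan 13 04:15 → clear.
M6: ends Jan 12 23:30 at or before M8 starts Jan 13 04:15 → clear.
M3: ends Jan 12 23:45 at or before M8 starts Jan 13 04:15 → clear.
M4: starts Jan 13 03:15 before M8 ends Jan 13 06:45, and ends Jan 13 12:15 after M8 starts Jan 13 04:15 → overlap.
M5: starts Jan 13 12:30 at or after M8 ends Jan 13 06:45 → clear.
M7: starts Jan 13 15:00 at or after M8 ends Jan 13 06:45 → clear.
M8 overlaps M4.

Yes — it overlaps M4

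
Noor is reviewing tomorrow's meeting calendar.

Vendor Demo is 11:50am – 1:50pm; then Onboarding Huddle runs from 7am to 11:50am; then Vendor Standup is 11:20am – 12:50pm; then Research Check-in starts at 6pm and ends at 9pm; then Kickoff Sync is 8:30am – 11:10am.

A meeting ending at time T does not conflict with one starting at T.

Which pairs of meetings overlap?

Kickoff Sync & Onboarding Huddle, Onboarding Huddle & Vendor Standup, Vendor Demo & Vendor Standup

Check each pair: they overlap iff neither finishes before the other starts.
Sorted by start: Onboarding Huddle, Kickoff Sync, Vendor Standup, Vendor Demo, Research Check-in.
Kickoff Sync starts before Onboarding Huddle ends → Onboarding Huddle and Kickoff Sync overlap.
Vendor Standup starts before Onboarding Huddle ends → Onboarding Huddle and Vendor Standup overlap.
Vendor Demo starts exactly when Onboarding Huddle ends (back-to-back, no overlap), so nothing later overlaps Onboarding Huddle either.
Vendor Standup starts after Kickoff Sync ends, so nothing later overlaps Kickoff Sync either.
Vendor Demo starts before Vendor Standup ends → Vendor Standup and Vendor Demo overlap.
Research Check-in starts after Vendor Standup ends.
Research Check-in starts after Vendor Demo ends.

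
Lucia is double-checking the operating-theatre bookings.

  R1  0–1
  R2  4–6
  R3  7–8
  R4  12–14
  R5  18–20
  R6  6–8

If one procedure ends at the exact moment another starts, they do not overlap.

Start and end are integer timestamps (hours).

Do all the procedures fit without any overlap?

No

Sorted by start: R1, R2, R6, R3, R4, R5.
R2 starts after R1 ends, so nothing later overlaps R1 either.
R6 starts exactly when R2 ends (back-to-back, no overlap), so nothing later overlaps R2 either.
R3 starts before R6 ends → R6 and R3 overlap.
That's a conflict, so the schedule is not conflict-free.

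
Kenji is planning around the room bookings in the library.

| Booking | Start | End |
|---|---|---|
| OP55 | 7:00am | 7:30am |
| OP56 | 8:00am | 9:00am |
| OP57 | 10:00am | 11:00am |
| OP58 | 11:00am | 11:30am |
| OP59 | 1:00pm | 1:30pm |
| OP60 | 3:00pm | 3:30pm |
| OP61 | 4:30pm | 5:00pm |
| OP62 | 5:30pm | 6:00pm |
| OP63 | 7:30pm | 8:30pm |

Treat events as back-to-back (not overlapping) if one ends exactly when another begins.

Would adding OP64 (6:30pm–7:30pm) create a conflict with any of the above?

OP55: ends 7:30am at or before OP64 starts 6:30pm → clear.
OP56: ends 9:00am at or before OP64 starts 6:30pm → clear.
OP57: ends 11:00am at or before OP64 starts 6:30pm → clear.
OP58: ends 11:30am at or before OP64 starts 6:30pm → clear.
OP59: ends 1:30pm at or before OP64 starts 6:30pm → clear.
OP60: ends 3:30pm at or before OP64 starts 6:30pm → clear.
OP61: ends 5:00pm at or before OP64 starts 6:30pm → clear.
OP62: ends 6:00pm at or before OP64 starts 6:30pm → clear.
OP63: starts 7:30pm at or after OP64 ends 7:30pm → clear.

No — it doesn't clash with anything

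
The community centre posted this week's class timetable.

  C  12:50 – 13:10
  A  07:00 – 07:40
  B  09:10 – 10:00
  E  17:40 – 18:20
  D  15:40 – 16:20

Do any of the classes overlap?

No

Two intervals overlap when each starts before the other ends.
Sorted by start: A, B, C, D, E.
B starts after A ends, so A has no further overlaps.
C starts after B ends, so B has no further overlaps.
D starts after C ends, so C has no further overlaps.
E starts after D ends.
Every pair is clear; the schedule has no overlaps.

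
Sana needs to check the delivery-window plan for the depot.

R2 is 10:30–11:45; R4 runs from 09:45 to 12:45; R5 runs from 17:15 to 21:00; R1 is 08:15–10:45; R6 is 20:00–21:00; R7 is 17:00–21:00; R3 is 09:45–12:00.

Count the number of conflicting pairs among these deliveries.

9

Sorted by start: R1, R3, R4, R2, R7, R5, R6.
R3 starts before R1 ends → R1 and R3 overlap.
R4 starts before R1 ends → R1 and R4 overlap.
R2 starts before R1 ends → R1 and R2 overlap.
R7 starts after R1 ends; R1 is clear from here.
R4 starts before R3 ends → R3 and R4 overlap.
R2 starts before R3 ends → R3 and R2 overlap.
R7 starts after R3 ends; R3 is clear from here.
R2 starts before R4 ends → R4 and R2 overlap.
R7 starts after R4 ends; R4 is clear from here.
R7 starts after R2 ends; R2 is clear from here.
R5 starts before R7 ends → R7 and R5 overlap.
R6 starts before R7 ends → R7 and R6 overlap.
R6 starts before R5 ends → R5 and R6 overlap.
Overlapping pairs: R1 & R2, R1 & R3, R1 & R4, R2 & R3, R2 & R4, R3 & R4, R5 & R6, R5 & R7, R6 & R7 — 9 in total.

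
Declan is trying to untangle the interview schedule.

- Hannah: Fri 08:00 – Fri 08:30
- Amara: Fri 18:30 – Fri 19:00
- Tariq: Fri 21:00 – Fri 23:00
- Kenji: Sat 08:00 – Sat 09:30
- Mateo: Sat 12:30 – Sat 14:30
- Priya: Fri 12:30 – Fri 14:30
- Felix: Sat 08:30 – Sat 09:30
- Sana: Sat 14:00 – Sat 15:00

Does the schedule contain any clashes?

Yes

Check each pair: they overlap iff neither finishes before the other starts.
Sorted by start: Hannah, Priya, Amara, Tariq, Kenji, Felix, Mateo, Sana.
Priya starts after Hannah ends, so Hannah has no further overlaps.
Amara starts after Priya ends, so Priya has no further overlaps.
Tariq starts after Amara ends, so Amara has no further overlaps.
Kenji starts after Tariq ends, so Tariq has no further overlaps.
Felix starts before Kenji ends → Kenji and Felix overlap.
That's a conflict, so the schedule is not conflict-free.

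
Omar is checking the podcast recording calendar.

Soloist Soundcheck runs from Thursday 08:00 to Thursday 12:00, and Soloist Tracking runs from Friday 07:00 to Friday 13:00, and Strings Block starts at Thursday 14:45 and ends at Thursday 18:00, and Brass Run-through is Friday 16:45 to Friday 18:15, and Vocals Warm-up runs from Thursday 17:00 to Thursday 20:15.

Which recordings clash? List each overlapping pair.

Check each pair: they overlap iff neither finishes before the other starts.
Sorted by start: Soloist Soundcheck, Strings Block, Vocals Warm-up, Soloist Tracking, Brass Run-through.
Strings Block starts after Soloist Soundcheck ends, so nothing later overlaps Soloist Soundcheck either.
Vocals Warm-up starts before Strings Block ends → Strings Block and Vocals Warm-up overlap.
Soloist Tracking starts after Strings Block ends, so nothing later overlaps Strings Block either.
Soloist Tracking starts after Vocals Warm-up ends, so nothing later overlaps Vocals Warm-up either.
Brass Run-through starts after Soloist Tracking ends.

Strings Block & Vocals Warm-up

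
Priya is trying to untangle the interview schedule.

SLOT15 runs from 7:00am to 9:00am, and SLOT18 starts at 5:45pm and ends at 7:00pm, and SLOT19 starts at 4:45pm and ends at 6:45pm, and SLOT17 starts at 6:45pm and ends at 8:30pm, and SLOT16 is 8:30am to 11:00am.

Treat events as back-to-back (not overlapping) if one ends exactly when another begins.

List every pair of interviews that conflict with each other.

Sorted by start: SLOT15, SLOT16, SLOT19, SLOT18, SLOT17.
SLOT16 starts before SLOT15 ends → SLOT15 and SLOT16 overlap.
SLOT19 starts after SLOT15 ends, so SLOT15 has no further overlaps.
SLOT19 starts after SLOT16 ends, so SLOT16 has no further overlaps.
SLOT18 starts before SLOT19 ends → SLOT19 and SLOT18 overlap.
SLOT17 starts exactly when SLOT19 ends (back-to-back, no overlap).
SLOT17 starts before SLOT18 ends → SLOT18 and SLOT17 overlap.

SLOT15 & SLOT16, SLOT17 & SLOT18, SLOT18 & SLOT19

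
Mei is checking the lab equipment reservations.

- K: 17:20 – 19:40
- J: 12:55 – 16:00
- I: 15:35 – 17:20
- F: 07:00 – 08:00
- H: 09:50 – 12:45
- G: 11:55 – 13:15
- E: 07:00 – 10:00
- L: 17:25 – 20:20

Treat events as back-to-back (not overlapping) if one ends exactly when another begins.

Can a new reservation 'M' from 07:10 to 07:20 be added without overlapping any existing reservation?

E: starts 07:00 before M ends 07:20, and ends 10:00 after M starts 07:10 → overlap.
F: starts 07:00 before M ends 07:20, and ends 08:00 after M starts 07:10 → overlap.
H: starts 09:50 at or after M ends 07:20 → clear.
G: starts 11:55 at or after M ends 07:20 → clear.
J: starts 12:55 at or after M ends 07:20 → clear.
I: starts 15:35 at or after M ends 07:20 → clear.
K: starts 17:20 at or after M ends 07:20 → clear.
L: starts 17:25 at or after M ends 07:20 → clear.
M overlaps E, F.

No — it overlaps E, F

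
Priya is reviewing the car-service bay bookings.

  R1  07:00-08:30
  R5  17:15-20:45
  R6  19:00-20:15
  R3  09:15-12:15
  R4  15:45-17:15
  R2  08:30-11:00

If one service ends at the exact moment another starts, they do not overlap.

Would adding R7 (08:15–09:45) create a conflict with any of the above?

Yes — it overlaps R1, R2, R3

R1: starts 07:00 before R7 ends 09:45, and ends 08:30 after R7 starts 08:15 → overlap.
R2: starts 08:30 before R7 ends 09:45, and ends 11:00 after R7 starts 08:15 → overlap.
R3: starts 09:15 before R7 ends 09:45, and ends 12:15 after R7 starts 08:15 → overlap.
R4: starts 15:45 at or after R7 ends 09:45 → clear.
R5: starts 17:15 at or after R7 ends 09:45 → clear.
R6: starts 19:00 at or after R7 ends 09:45 → clear.
R7 overlaps R1, R2, R3.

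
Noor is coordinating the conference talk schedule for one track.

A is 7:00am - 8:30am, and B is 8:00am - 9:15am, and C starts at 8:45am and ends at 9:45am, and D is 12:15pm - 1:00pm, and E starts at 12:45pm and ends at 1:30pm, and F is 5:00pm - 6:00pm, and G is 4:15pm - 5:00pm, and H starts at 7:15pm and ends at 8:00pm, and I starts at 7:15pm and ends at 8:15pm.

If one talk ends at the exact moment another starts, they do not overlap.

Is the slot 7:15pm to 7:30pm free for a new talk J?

A: ends 8:30am at or before J starts 7:15pm → clear.
B: ends 9:15am at or before J starts 7:15pm → clear.
C: ends 9:45am at or before J starts 7:15pm → clear.
D: ends 1:00pm at or before J starts 7:15pm → clear.
E: ends 1:30pm at or before J starts 7:15pm → clear.
G: ends 5:00pm at or before J starts 7:15pm → clear.
F: ends 6:00pm at or before J starts 7:15pm → clear.
H: starts 7:15pm before J ends 7:30pm, and ends 8:00pm after J starts 7:15pm → overlap.
I: starts 7:15pm before J ends 7:30pm, and ends 8:15pm after J starts 7:15pm → overlap.
J overlaps H, I.

No — it overlaps H, I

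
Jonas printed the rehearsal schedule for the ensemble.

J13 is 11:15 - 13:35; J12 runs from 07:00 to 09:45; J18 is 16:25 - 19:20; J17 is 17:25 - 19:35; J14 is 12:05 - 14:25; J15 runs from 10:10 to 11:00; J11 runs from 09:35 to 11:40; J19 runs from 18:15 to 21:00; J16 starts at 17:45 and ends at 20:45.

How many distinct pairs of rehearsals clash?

10

Sorted by start: J12, J11, J15, J13, J14, J18, J17, J16, J19.
J11 starts before J12 ends → J12 and J11 overlap.
J15 starts after J12 ends, so J12 has no further overlaps.
J15 starts before J11 ends → J11 and J15 overlap.
J13 starts before J11 ends → J11 and J13 overlap.
J14 starts after J11 ends, so J11 has no further overlaps.
J13 starts after J15 ends, so J15 has no further overlaps.
J14 starts before J13 ends → J13 and J14 overlap.
J18 starts after J13 ends, so J13 has no further overlaps.
J18 starts after J14 ends, so J14 has no further overlaps.
J17 starts before J18 ends → J18 and J17 overlap.
J16 starts before J18 ends → J18 and J16 overlap.
J19 starts before J18 ends → J18 and J19 overlap.
J16 starts before J17 ends → J17 and J16 overlap.
J19 starts before J17 ends → J17 and J19 overlap.
J19 starts before J16 ends → J16 and J19 overlap.
Overlapping pairs: J11 & J12, J11 & J13, J11 & J15, J13 & J14, J16 & J17, J16 & J18, J16 & J19, J17 & J18, J17 & J19, J18 & J19 — 10 in total.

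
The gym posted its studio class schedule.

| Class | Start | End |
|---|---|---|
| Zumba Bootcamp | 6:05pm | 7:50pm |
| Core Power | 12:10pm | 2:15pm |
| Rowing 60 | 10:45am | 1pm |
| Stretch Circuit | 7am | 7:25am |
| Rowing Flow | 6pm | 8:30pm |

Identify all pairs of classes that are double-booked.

Core Power & Rowing 60, Rowing Flow & Zumba Bootcamp

Sorted by start: Stretch Circuit, Rowing 60, Core Power, Rowing Flow, Zumba Bootcamp.
Rowing 60 starts after Stretch Circuit ends; Stretch Circuit is clear from here.
Core Power starts before Rowing 60 ends → Rowing 60 and Core Power overlap.
Rowing Flow starts after Rowing 60 ends; Rowing 60 is clear from here.
Rowing Flow starts after Core Power ends; Core Power is clear from here.
Zumba Bootcamp starts before Rowing Flow ends → Rowing Flow and Zumba Bootcamp overlap.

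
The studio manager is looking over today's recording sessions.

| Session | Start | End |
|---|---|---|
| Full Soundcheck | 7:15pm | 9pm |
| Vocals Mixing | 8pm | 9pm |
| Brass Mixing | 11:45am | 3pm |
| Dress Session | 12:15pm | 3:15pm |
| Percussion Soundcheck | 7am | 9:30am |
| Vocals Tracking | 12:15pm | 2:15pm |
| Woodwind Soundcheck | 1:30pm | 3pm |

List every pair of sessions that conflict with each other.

Check each pair: they overlap iff neither finishes before the other starts.
Sorted by start: Percussion Soundcheck, Brass Mixing, Dress Session, Vocals Tracking, Woodwind Soundcheck, Full Soundcheck, Vocals Mixing.
Brass Mixing starts after Percussion Soundcheck ends; Percussion Soundcheck is clear from here.
Dress Session starts before Brass Mixing ends → Brass Mixing and Dress Session overlap.
Vocals Tracking starts before Brass Mixing ends → Brass Mixing and Vocals Tracking overlap.
Woodwind Soundcheck starts before Brass Mixing ends → Brass Mixing and Woodwind Soundcheck overlap.
Full Soundcheck starts after Brass Mixing ends; Brass Mixing is clear from here.
Vocals Tracking starts before Dress Session ends → Dress Session and Vocals Tracking overlap.
Woodwind Soundcheck starts before Dress Session ends → Dress Session and Woodwind Soundcheck overlap.
Full Soundcheck starts after Dress Session ends; Dress Session is clear from here.
Woodwind Soundcheck starts before Vocals Tracking ends → Vocals Tracking and Woodwind Soundcheck overlap.
Full Soundcheck starts after Vocals Tracking ends; Vocals Tracking is clear from here.
Full Soundcheck starts after Woodwind Soundcheck ends; Woodwind Soundcheck is clear from here.
Vocals Mixing starts before Full Soundcheck ends → Full Soundcheck and Vocals Mixing overlap.

Brass Mixing & Dress Session, Brass Mixing & Vocals Tracking, Brass Mixing & Woodwind Soundcheck, Dress Session & Vocals Tracking, Dress Session & Woodwind Soundcheck, Full Soundcheck & Vocals Mixing, Vocals Tracking & Woodwind Soundcheck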